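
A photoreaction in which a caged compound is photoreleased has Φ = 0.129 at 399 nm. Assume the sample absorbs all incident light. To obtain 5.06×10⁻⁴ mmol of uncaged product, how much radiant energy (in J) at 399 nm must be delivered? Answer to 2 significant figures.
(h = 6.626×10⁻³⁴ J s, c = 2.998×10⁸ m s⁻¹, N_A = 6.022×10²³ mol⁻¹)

1.2 J

Product: 5.06×10⁻⁴ mmol = 5.06×10⁻⁷ mol.
Photons that must be absorbed: 5.06×10⁻⁷ / 0.129 = 3.922×10⁻⁶ mol.
Photon energy: hc/λ = 4.979×10⁻¹⁹ J; per mole, 2.998×10⁵ J mol⁻¹.
Energy required: 3.922×10⁻⁶ × 2.998×10⁵ = 1.2 J.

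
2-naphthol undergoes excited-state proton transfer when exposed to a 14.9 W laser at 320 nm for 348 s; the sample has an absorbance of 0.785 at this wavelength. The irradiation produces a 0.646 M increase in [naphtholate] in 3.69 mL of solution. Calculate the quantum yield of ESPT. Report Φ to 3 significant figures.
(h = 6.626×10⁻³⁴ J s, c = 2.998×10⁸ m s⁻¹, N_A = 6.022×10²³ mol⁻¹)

Product: (0.646 M)(0.00369 L) = 0.002384 mol.
Photon energy at 320 nm: hc/λ = (6.626×10⁻³⁴)(2.998×10⁸)/(320×10⁻⁹) = 6.208×10⁻¹⁹ J.
Energy delivered: (14.9 W)(348 s) = 5185 J.
Photons incident: 5185 / 6.208×10⁻¹⁹ = 8.352×10²¹, i.e. 8.352×10²¹/6.022×10²³ = 0.01387 mol.
Fraction absorbed: 1 − 10^(−0.785) = 0.8359.
Photons absorbed: 0.8359 × 0.01387 = 0.01159 mol.
Φ = 0.002384 mol / 0.01159 mol photons = 0.206.

Φ = 0.206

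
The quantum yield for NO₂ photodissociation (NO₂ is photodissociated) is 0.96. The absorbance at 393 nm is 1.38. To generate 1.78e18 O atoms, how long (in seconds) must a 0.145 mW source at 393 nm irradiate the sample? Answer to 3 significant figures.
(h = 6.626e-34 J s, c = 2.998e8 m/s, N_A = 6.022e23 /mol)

t ≈ 6740 s

Product: 1.78e18 / 6.022e23 = 2.956e-6 mol.
Photons that must be absorbed: 2.956e-6 / 0.96 = 3.079e-6 mol.
Fraction absorbed: 1 − 10^(−1.38) = 0.9583.
Incident photons needed: 3.079e-6 / 0.9583 = 3.213e-6 mol.
Photon energy: hc/λ = 5.055e-19 J; per mole, 3.044e5 J mol⁻¹.
Energy required: 3.213e-6 × 3.044e5 = 0.9780 J.
Time: 0.9780 J / 0.000145 W = 6740 s.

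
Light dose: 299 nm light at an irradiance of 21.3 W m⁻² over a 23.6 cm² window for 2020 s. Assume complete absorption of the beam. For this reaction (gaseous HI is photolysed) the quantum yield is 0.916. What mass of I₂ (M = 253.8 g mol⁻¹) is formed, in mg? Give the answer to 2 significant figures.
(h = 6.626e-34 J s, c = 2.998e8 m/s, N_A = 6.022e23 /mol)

Photon energy at 299 nm: hc/λ = (6.626e-34)(2.998e8)/(299e-9) = 6.644e-19 J.
Energy delivered: (21.3 W m⁻²)(23.6e-4 m²)(2020 s) = 101.5 J.
Photons incident: 101.5 / 6.644e-19 = 1.528e20, i.e. 1.528e20/6.022e23 = 2.537e-4 mol.
Product: Φ × n_abs = 0.916 × 2.537e-4 = 2.324e-4 mol.
Mass: 2.324e-4 × 253.8 = 0.05898 g = 59 mg.

59 mg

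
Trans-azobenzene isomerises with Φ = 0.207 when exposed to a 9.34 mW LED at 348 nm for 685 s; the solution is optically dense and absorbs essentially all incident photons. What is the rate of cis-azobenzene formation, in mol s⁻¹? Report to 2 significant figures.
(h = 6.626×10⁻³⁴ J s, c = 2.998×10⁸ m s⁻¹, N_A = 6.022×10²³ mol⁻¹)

Photon energy at 348 nm: hc/λ = (6.626×10⁻³⁴)(2.998×10⁸)/(348×10⁻⁹) = 5.708×10⁻¹⁹ J.
Energy delivered: (9.34 mW)(685 s) = 6.398 J.
Photons incident: 6.398 / 5.708×10⁻¹⁹ = 1.121×10¹⁹, i.e. 1.121×10¹⁹/6.022×10²³ = 1.862×10⁻⁵ mol.
Product formed: 0.207 × 1.862×10⁻⁵ = 3.854×10⁻⁶ mol.
Rate: 3.854×10⁻⁶ / 685 s = 5.6×10⁻⁹ mol s⁻¹.

5.6×10⁻⁹ mol s⁻¹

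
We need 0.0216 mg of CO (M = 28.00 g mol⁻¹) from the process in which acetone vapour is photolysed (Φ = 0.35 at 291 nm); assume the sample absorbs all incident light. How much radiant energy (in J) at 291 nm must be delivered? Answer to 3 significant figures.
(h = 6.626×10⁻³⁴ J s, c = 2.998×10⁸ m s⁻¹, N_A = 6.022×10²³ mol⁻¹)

0.906 J

Product: 0.0216 mg / 28.00 g mol⁻¹ = 7.714×10⁻⁷ mol.
Photons that must be absorbed: 7.714×10⁻⁷ / 0.35 = 2.204×10⁻⁶ mol.
Photon energy: hc/λ = 6.826×10⁻¹⁹ J; per mole, 4.111×10⁵ J mol⁻¹.
Energy required: 2.204×10⁻⁶ × 4.111×10⁵ = 0.906 J.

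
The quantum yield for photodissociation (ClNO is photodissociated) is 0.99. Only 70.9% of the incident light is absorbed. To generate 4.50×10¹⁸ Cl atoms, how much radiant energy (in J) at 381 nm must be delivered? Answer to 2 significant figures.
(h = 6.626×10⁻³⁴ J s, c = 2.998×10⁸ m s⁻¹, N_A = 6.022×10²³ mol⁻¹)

Product: 4.50×10¹⁸ / 6.022×10²³ = 7.473×10⁻⁶ mol.
Photons that must be absorbed: 7.473×10⁻⁶ / 0.99 = 7.548×10⁻⁶ mol.
Incident photons needed: 7.548×10⁻⁶ / 0.709 = 1.065×10⁻⁵ mol.
Photon energy: hc/λ = 5.214×10⁻¹⁹ J; per mole, 3.140×10⁵ J mol⁻¹.
Energy required: 1.065×10⁻⁵ × 3.140×10⁵ = 3.3 J.

3.3 J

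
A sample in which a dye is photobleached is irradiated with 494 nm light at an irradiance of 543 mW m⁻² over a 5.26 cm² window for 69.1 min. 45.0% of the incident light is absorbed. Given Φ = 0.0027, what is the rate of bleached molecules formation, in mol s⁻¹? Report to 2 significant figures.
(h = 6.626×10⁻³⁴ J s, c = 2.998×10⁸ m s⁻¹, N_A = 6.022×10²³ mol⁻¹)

1.4×10⁻¹² mol s⁻¹

Photon energy at 494 nm: hc/λ = (6.626×10⁻³⁴)(2.998×10⁸)/(494×10⁻⁹) = 4.021×10⁻¹⁹ J.
Energy delivered: (543 mW m⁻²)(5.26×10⁻⁴ m²)(4146 s) = 1.184 J.
Photons incident: 1.184 / 4.021×10⁻¹⁹ = 2.945×10¹⁸, i.e. 2.945×10¹⁸/6.022×10²³ = 4.890×10⁻⁶ mol.
Photons absorbed: 0.450 × 4.890×10⁻⁶ = 2.201×10⁻⁶ mol.
Product formed: 0.0027 × 2.201×10⁻⁶ = 5.943×10⁻⁹ mol.
Rate: 5.943×10⁻⁹ / 4146 s = 1.4×10⁻¹² mol s⁻¹.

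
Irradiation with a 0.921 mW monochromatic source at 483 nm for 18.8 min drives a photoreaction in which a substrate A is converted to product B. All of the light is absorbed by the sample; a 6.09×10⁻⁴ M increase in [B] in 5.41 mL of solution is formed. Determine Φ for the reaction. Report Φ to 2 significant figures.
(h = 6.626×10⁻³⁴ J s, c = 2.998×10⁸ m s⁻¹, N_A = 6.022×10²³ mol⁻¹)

Product: (6.09×10⁻⁴ M)(0.00541 L) = 3.295×10⁻⁶ mol.
Photon energy at 483 nm: hc/λ = (6.626×10⁻³⁴)(2.998×10⁸)/(483×10⁻⁹) = 4.113×10⁻¹⁹ J.
Energy delivered: (0.921 mW)(1128 s) = 1.039 J.
Photons incident: 1.039 / 4.113×10⁻¹⁹ = 2.526×10¹⁸, i.e. 2.526×10¹⁸/6.022×10²³ = 4.195×10⁻⁶ mol.
Φ = 3.295×10⁻⁶ mol / 4.195×10⁻⁶ mol photons = 0.79.

Φ = 0.79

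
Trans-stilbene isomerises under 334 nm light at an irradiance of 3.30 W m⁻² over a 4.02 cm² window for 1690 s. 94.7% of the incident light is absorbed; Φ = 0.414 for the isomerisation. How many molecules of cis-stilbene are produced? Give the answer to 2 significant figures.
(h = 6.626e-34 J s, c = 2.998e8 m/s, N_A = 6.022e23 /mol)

Photon energy at 334 nm: hc/λ = (6.626e-34)(2.998e8)/(334e-9) = 5.948e-19 J.
Energy delivered: (3.30 W m⁻²)(4.02e-4 m²)(1690 s) = 2.242 J.
Photons incident: 2.242 / 5.948e-19 = 3.769e18, i.e. 3.769e18/6.022e23 = 6.259e-6 mol.
Photons absorbed: 0.947 × 6.259e-6 = 5.927e-6 mol.
Product: Φ × n_abs = 0.414 × 5.927e-6 = 2.454e-6 mol.
As a count: 2.454e-6 × 6.022e23 = 1.5e18.

1.5e18 molecules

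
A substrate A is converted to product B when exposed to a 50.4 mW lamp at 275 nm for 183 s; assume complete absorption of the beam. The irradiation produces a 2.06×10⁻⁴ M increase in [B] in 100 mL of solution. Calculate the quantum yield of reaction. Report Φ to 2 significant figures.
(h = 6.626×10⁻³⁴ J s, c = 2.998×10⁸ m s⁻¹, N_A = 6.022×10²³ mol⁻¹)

Φ = 0.97

Product: (2.06×10⁻⁴ M)(0.1 L) = 2.060×10⁻⁵ mol.
Photon energy at 275 nm: hc/λ = (6.626×10⁻³⁴)(2.998×10⁸)/(275×10⁻⁹) = 7.224×10⁻¹⁹ J.
Energy delivered: (50.4 mW)(183 s) = 9.223 J.
Photons incident: 9.223 / 7.224×10⁻¹⁹ = 1.277×10¹⁹, i.e. 1.277×10¹⁹/6.022×10²³ = 2.121×10⁻⁵ mol.
Φ = 2.060×10⁻⁵ mol / 2.121×10⁻⁵ mol photons = 0.97.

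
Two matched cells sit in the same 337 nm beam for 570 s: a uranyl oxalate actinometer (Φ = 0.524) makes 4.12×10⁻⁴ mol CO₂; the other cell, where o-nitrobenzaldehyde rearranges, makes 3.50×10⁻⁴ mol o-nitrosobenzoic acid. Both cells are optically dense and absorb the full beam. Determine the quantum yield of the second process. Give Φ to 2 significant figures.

Photons absorbed by the actinometer: 4.12×10⁻⁴ / 0.524 = 7.863×10⁻⁴ mol.
Φ(unknown) = 3.50×10⁻⁴ / 7.863×10⁻⁴ = 0.45.

Φ = 0.45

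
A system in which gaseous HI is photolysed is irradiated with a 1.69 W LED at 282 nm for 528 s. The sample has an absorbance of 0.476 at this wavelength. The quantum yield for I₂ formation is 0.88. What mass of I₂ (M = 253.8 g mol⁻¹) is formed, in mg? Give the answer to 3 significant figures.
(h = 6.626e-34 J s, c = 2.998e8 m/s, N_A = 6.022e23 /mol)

Photon energy at 282 nm: hc/λ = (6.626e-34)(2.998e8)/(282e-9) = 7.044e-19 J.
Energy delivered: (1.69 W)(528 s) = 892.3 J.
Photons incident: 892.3 / 7.044e-19 = 1.267e21, i.e. 1.267e21/6.022e23 = 0.002104 mol.
Fraction absorbed: 1 − 10^(−0.476) = 0.6658.
Photons absorbed: 0.6658 × 0.002104 = 0.001401 mol.
Product: Φ × n_abs = 0.88 × 0.001401 = 0.001233 mol.
Mass: 0.001233 × 253.8 = 0.3129 g = 313 mg.

313 mg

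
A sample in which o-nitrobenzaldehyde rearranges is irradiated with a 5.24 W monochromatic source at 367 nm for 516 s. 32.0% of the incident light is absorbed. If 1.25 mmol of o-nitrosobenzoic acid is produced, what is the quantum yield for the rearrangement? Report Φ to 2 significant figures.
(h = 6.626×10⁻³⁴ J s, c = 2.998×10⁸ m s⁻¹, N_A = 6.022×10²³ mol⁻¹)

Φ = 0.47

Product: 1.25 mmol = 0.00125 mol.
Photon energy at 367 nm: hc/λ = (6.626×10⁻³⁴)(2.998×10⁸)/(367×10⁻⁹) = 5.413×10⁻¹⁹ J.
Energy delivered: (5.24 W)(516 s) = 2704 J.
Photons incident: 2704 / 5.413×10⁻¹⁹ = 4.995×10²¹, i.e. 4.995×10²¹/6.022×10²³ = 0.008295 mol.
Photons absorbed: 0.320 × 0.008295 = 0.002654 mol.
Φ = 0.00125 mol / 0.002654 mol photons = 0.47.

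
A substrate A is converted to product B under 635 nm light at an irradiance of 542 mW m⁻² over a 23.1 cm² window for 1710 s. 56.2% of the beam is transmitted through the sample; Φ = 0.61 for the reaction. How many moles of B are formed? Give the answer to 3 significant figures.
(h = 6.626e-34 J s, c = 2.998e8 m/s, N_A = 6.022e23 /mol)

Photon energy at 635 nm: hc/λ = (6.626e-34)(2.998e8)/(635e-9) = 3.128e-19 J.
Energy delivered: (542 mW m⁻²)(23.1e-4 m²)(1710 s) = 2.141 J.
Photons incident: 2.141 / 3.128e-19 = 6.845e18, i.e. 6.845e18/6.022e23 = 1.137e-5 mol.
Fraction absorbed: 1 − 56.2/100 = 0.4380.
Photons absorbed: 0.4380 × 1.137e-5 = 4.980e-6 mol.
Product: Φ × n_abs = 0.61 × 4.980e-6 = 3.038e-6 mol.

3.04e-6 mol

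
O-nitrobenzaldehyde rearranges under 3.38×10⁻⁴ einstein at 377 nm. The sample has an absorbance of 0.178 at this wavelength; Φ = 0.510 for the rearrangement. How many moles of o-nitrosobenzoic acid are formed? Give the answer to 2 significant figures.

Fraction absorbed: 1 − 10^(−0.178) = 0.3363.
Photons absorbed: 0.3363 × 3.38×10⁻⁴ = 1.137×10⁻⁴ mol.
Product: Φ × n_abs = 0.510 × 1.137×10⁻⁴ = 5.799×10⁻⁵ mol.

5.8×10⁻⁵ mol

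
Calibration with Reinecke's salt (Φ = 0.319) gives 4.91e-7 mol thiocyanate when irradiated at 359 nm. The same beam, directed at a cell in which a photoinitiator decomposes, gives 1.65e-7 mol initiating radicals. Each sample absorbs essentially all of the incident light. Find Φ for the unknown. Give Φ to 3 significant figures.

Φ = 0.107

Photons absorbed by the actinometer: 4.91e-7 / 0.319 = 1.539e-6 mol.
Φ(unknown) = 1.65e-7 / 1.539e-6 = 0.107.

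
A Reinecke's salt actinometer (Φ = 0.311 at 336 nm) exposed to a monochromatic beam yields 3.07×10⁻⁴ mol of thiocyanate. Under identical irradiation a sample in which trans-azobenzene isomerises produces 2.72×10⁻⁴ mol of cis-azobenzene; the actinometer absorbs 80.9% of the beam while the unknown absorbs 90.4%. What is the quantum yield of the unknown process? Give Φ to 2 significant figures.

Photons absorbed by the actinometer: 3.07×10⁻⁴ / 0.311 = 9.871×10⁻⁴ mol.
Incident flux: 9.871×10⁻⁴ / 0.809 = 0.001220 einstein.
Absorbed by unknown: 0.904 × 0.001220 = 0.001103 mol.
Φ(unknown) = 2.72×10⁻⁴ / 0.001103 = 0.25.

Φ = 0.25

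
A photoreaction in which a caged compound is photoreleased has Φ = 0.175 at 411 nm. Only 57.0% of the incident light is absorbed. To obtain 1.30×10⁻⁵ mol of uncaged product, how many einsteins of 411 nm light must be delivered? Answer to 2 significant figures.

Photons that must be absorbed: 1.30×10⁻⁵ / 0.175 = 7.429×10⁻⁵ mol.
Incident photons needed: 7.429×10⁻⁵ / 0.570 = 1.303×10⁻⁴ mol.

1.3×10⁻⁴ einstein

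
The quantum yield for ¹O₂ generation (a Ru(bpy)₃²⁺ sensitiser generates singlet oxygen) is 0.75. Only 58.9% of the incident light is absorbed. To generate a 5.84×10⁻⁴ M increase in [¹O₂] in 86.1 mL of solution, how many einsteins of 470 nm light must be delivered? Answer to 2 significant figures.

Product: (5.84×10⁻⁴ M)(0.0861 L) = 5.028×10⁻⁵ mol.
Photons that must be absorbed: 5.028×10⁻⁵ / 0.75 = 6.704×10⁻⁵ mol.
Incident photons needed: 6.704×10⁻⁵ / 0.589 = 1.138×10⁻⁴ mol.

1.1×10⁻⁴ einstein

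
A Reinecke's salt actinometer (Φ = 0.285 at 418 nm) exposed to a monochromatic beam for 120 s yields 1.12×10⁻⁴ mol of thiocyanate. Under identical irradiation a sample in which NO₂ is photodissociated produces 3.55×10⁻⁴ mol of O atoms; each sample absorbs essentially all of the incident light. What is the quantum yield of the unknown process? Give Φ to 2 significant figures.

Φ = 0.90

Photons absorbed by the actinometer: 1.12×10⁻⁴ / 0.285 = 3.930×10⁻⁴ mol.
Φ(unknown) = 3.55×10⁻⁴ / 3.930×10⁻⁴ = 0.90.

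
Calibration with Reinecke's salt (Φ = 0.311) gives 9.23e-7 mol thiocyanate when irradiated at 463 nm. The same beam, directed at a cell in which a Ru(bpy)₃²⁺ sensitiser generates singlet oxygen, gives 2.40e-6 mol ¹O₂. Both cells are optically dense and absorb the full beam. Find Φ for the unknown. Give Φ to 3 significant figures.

Φ = 0.809

Photons absorbed by the actinometer: 9.23e-7 / 0.311 = 2.968e-6 mol.
Φ(unknown) = 2.40e-6 / 2.968e-6 = 0.809.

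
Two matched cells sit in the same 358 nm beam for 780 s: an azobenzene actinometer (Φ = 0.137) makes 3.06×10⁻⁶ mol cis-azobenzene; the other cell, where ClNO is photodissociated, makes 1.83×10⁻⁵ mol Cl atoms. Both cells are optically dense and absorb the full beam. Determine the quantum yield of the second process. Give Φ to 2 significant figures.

Φ = 0.82

Photons absorbed by the actinometer: 3.06×10⁻⁶ / 0.137 = 2.234×10⁻⁵ mol.
Φ(unknown) = 1.83×10⁻⁵ / 2.234×10⁻⁵ = 0.82.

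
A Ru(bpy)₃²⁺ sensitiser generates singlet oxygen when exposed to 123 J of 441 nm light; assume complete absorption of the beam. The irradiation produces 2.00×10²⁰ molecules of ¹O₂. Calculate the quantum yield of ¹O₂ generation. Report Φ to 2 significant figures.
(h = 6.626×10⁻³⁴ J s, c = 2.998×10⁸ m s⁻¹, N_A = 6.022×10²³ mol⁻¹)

Product: 2.00×10²⁰ / 6.022×10²³ = 3.321×10⁻⁴ mol.
Photon energy at 441 nm: hc/λ = (6.626×10⁻³⁴)(2.998×10⁸)/(441×10⁻⁹) = 4.504×10⁻¹⁹ J.
Photons incident: 123 / 4.504×10⁻¹⁹ = 2.731×10²⁰, i.e. 2.731×10²⁰/6.022×10²³ = 4.535×10⁻⁴ mol.
Φ = 3.321×10⁻⁴ mol / 4.535×10⁻⁴ mol photons = 0.73.

Φ = 0.73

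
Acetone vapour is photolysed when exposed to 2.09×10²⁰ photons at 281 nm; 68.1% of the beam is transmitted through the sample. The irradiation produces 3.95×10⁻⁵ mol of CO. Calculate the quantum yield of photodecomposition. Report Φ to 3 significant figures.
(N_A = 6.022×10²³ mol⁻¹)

Moles of photons: 2.09×10²⁰ / 6.022×10²³ = 3.471×10⁻⁴ mol.
Fraction absorbed: 1 − 68.1/100 = 0.3190.
Photons absorbed: 0.3190 × 3.471×10⁻⁴ = 1.107×10⁻⁴ mol.
Φ = 3.95×10⁻⁵ mol / 1.107×10⁻⁴ mol photons = 0.357.

Φ = 0.357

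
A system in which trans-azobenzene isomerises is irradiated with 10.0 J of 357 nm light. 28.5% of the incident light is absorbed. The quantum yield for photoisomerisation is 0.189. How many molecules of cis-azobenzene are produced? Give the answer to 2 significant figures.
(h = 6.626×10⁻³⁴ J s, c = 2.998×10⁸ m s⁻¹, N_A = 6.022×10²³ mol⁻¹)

Photon energy at 357 nm: hc/λ = (6.626×10⁻³⁴)(2.998×10⁸)/(357×10⁻⁹) = 5.564×10⁻¹⁹ J.
Photons incident: 10.0 / 5.564×10⁻¹⁹ = 1.797×10¹⁹, i.e. 1.797×10¹⁹/6.022×10²³ = 2.984×10⁻⁵ mol.
Photons absorbed: 0.285 × 2.984×10⁻⁵ = 8.504×10⁻⁶ mol.
Product: Φ × n_abs = 0.189 × 8.504×10⁻⁶ = 1.607×10⁻⁶ mol.
As a count: 1.607×10⁻⁶ × 6.022×10²³ = 9.7×10¹⁷.

9.7×10¹⁷ molecules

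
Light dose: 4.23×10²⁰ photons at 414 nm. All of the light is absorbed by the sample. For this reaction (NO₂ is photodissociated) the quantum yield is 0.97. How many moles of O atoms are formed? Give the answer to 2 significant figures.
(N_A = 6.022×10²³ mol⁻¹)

6.8×10⁻⁴ mol

Moles of photons: 4.23×10²⁰ / 6.022×10²³ = 7.024×10⁻⁴ mol.
Product: Φ × n_abs = 0.97 × 7.024×10⁻⁴ = 6.813×10⁻⁴ mol.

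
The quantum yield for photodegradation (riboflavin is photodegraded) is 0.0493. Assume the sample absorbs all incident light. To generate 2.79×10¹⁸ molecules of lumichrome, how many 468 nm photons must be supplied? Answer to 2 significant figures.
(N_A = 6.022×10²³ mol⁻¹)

5.7×10¹⁹ photons

Product: 2.79×10¹⁸ / 6.022×10²³ = 4.633×10⁻⁶ mol.
Photons that must be absorbed: 4.633×10⁻⁶ / 0.0493 = 9.398×10⁻⁵ mol.
Photon count: 9.398×10⁻⁵ × 6.022×10²³ = 5.7×10¹⁹.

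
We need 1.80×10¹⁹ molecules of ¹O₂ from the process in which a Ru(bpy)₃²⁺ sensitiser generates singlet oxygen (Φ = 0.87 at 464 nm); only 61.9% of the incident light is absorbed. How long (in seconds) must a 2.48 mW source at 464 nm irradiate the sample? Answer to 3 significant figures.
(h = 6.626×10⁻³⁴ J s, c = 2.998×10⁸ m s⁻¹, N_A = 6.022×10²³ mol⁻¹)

Product: 1.80×10¹⁹ / 6.022×10²³ = 2.989×10⁻⁵ mol.
Photons that must be absorbed: 2.989×10⁻⁵ / 0.87 = 3.436×10⁻⁵ mol.
Incident photons needed: 3.436×10⁻⁵ / 0.619 = 5.551×10⁻⁵ mol.
Photon energy: hc/λ = 4.281×10⁻¹⁹ J; per mole, 2.578×10⁵ J mol⁻¹.
Energy required: 5.551×10⁻⁵ × 2.578×10⁵ = 14.31 J.
Time: 14.31 J / 0.00248 W = 5770 s.

t ≈ 5770 s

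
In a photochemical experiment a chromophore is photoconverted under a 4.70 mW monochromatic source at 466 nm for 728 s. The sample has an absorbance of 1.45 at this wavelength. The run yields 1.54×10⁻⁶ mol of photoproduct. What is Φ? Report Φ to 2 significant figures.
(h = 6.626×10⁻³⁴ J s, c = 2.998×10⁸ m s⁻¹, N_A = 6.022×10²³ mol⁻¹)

Photon energy at 466 nm: hc/λ = (6.626×10⁻³⁴)(2.998×10⁸)/(466×10⁻⁹) = 4.263×10⁻¹⁹ J.
Energy delivered: (4.70 mW)(728 s) = 3.422 J.
Photons incident: 3.422 / 4.263×10⁻¹⁹ = 8.027×10¹⁸, i.e. 8.027×10¹⁸/6.022×10²³ = 1.333×10⁻⁵ mol.
Fraction absorbed: 1 − 10^(−1.45) = 0.9645.
Photons absorbed: 0.9645 × 1.333×10⁻⁵ = 1.286×10⁻⁵ mol.
Φ = 1.54×10⁻⁶ mol / 1.286×10⁻⁵ mol photons = 0.12.

Φ = 0.12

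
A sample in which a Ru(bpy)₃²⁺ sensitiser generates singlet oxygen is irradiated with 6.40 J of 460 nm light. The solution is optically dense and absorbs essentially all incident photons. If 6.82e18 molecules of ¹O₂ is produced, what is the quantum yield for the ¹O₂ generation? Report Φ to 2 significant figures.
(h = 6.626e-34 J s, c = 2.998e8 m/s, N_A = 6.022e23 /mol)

Product: 6.82e18 / 6.022e23 = 1.133e-5 mol.
Photon energy at 460 nm: hc/λ = (6.626e-34)(2.998e8)/(460e-9) = 4.318e-19 J.
Photons incident: 6.40 / 4.318e-19 = 1.482e19, i.e. 1.482e19/6.022e23 = 2.461e-5 mol.
Φ = 1.133e-5 mol / 2.461e-5 mol photons = 0.46.

Φ = 0.46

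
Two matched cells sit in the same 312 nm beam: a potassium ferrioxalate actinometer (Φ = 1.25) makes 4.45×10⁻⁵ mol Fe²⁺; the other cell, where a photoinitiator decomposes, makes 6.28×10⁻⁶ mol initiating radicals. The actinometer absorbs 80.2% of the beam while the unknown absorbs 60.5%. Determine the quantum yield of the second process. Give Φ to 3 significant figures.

Photons absorbed by the actinometer: 4.45×10⁻⁵ / 1.25 = 3.560×10⁻⁵ mol.
Incident flux: 3.560×10⁻⁵ / 0.802 = 4.439×10⁻⁵ einstein.
Absorbed by unknown: 0.605 × 4.439×10⁻⁵ = 2.686×10⁻⁵ mol.
Φ(unknown) = 6.28×10⁻⁶ / 2.686×10⁻⁵ = 0.234.

Φ = 0.234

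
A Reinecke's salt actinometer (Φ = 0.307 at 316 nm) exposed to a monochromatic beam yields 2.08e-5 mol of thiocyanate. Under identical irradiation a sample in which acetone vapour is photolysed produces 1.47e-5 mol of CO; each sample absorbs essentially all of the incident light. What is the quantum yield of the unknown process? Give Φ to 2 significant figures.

Φ = 0.22

Photons absorbed by the actinometer: 2.08e-5 / 0.307 = 6.775e-5 mol.
Φ(unknown) = 1.47e-5 / 6.775e-5 = 0.22.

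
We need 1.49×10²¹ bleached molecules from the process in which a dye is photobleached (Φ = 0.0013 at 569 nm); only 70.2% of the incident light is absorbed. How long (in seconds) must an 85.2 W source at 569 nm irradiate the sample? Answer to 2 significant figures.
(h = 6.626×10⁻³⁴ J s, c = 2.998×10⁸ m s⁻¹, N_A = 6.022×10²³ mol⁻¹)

t ≈ 6700 s

Product: 1.49×10²¹ / 6.022×10²³ = 0.002474 mol.
Photons that must be absorbed: 0.002474 / 0.0013 = 1.903 mol.
Incident photons needed: 1.903 / 0.702 = 2.711 mol.
Photon energy: hc/λ = 3.491×10⁻¹⁹ J; per mole, 2.102×10⁵ J mol⁻¹.
Energy required: 2.711 × 2.102×10⁵ = 5.699×10⁵ J.
Time: 5.699×10⁵ J / 85.2 W = 6700 s.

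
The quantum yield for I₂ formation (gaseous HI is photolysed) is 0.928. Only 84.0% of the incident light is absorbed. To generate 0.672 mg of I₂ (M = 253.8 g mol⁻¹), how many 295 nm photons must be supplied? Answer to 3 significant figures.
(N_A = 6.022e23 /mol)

2.05e18 photons

Product: 0.672 mg / 253.8 g mol⁻¹ = 2.648e-6 mol.
Photons that must be absorbed: 2.648e-6 / 0.928 = 2.853e-6 mol.
Incident photons needed: 2.853e-6 / 0.840 = 3.396e-6 mol.
Photon count: 3.396e-6 × 6.022e23 = 2.05e18.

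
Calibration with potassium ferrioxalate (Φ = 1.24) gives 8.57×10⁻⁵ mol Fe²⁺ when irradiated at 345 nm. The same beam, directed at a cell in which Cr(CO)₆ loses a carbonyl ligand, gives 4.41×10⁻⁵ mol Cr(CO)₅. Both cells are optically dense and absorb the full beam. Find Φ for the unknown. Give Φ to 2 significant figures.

Φ = 0.64

Photons absorbed by the actinometer: 8.57×10⁻⁵ / 1.24 = 6.911×10⁻⁵ mol.
Φ(unknown) = 4.41×10⁻⁵ / 6.911×10⁻⁵ = 0.64.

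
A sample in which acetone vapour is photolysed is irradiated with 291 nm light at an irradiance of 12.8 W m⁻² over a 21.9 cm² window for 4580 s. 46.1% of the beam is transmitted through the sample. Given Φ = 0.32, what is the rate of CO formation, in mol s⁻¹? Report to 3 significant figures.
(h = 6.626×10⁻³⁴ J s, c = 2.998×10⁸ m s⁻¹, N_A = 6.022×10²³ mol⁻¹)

1.18×10⁻⁸ mol s⁻¹

Photon energy at 291 nm: hc/λ = (6.626×10⁻³⁴)(2.998×10⁸)/(291×10⁻⁹) = 6.826×10⁻¹⁹ J.
Energy delivered: (12.8 W m⁻²)(21.9×10⁻⁴ m²)(4580 s) = 128.4 J.
Photons incident: 128.4 / 6.826×10⁻¹⁹ = 1.881×10²⁰, i.e. 1.881×10²⁰/6.022×10²³ = 3.124×10⁻⁴ mol.
Fraction absorbed: 1 − 46.1/100 = 0.5390.
Photons absorbed: 0.5390 × 3.124×10⁻⁴ = 1.684×10⁻⁴ mol.
Product formed: 0.32 × 1.684×10⁻⁴ = 5.389×10⁻⁵ mol.
Rate: 5.389×10⁻⁵ / 4580 s = 1.18×10⁻⁸ mol s⁻¹.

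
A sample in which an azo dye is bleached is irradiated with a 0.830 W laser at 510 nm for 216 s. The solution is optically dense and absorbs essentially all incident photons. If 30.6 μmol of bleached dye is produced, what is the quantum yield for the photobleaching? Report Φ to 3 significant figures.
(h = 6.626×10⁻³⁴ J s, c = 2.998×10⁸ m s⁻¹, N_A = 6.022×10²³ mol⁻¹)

Φ = 0.0400

Product: 30.6 μmol = 3.06×10⁻⁵ mol.
Photon energy at 510 nm: hc/λ = (6.626×10⁻³⁴)(2.998×10⁸)/(510×10⁻⁹) = 3.895×10⁻¹⁹ J.
Energy delivered: (0.830 W)(216 s) = 179.3 J.
Photons incident: 179.3 / 3.895×10⁻¹⁹ = 4.603×10²⁰, i.e. 4.603×10²⁰/6.022×10²³ = 7.644×10⁻⁴ mol.
Φ = 3.06×10⁻⁵ mol / 7.644×10⁻⁴ mol photons = 0.0400.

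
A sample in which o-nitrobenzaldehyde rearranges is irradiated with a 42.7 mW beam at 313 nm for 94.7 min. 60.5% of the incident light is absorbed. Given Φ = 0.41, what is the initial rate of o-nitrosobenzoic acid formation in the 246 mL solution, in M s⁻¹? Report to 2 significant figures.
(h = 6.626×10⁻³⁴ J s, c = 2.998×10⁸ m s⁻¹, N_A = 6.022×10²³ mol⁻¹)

1.1×10⁻⁷ M s⁻¹

Photon energy at 313 nm: hc/λ = (6.626×10⁻³⁴)(2.998×10⁸)/(313×10⁻⁹) = 6.347×10⁻¹⁹ J.
Energy delivered: (42.7 mW)(5682 s) = 242.6 J.
Photons incident: 242.6 / 6.347×10⁻¹⁹ = 3.822×10²⁰, i.e. 3.822×10²⁰/6.022×10²³ = 6.347×10⁻⁴ mol.
Photons absorbed: 0.605 × 6.347×10⁻⁴ = 3.840×10⁻⁴ mol.
Product formed: 0.41 × 3.840×10⁻⁴ = 1.574×10⁻⁴ mol.
Rate: 1.574×10⁻⁴ mol / (5682 s × 0.246 L) = 1.1×10⁻⁷ M s⁻¹.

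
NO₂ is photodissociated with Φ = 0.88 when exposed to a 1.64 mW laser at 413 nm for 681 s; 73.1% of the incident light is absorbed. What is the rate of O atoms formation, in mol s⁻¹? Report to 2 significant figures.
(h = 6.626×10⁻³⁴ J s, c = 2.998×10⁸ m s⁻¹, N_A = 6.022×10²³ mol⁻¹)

3.6×10⁻⁹ mol s⁻¹

Photon energy at 413 nm: hc/λ = (6.626×10⁻³⁴)(2.998×10⁸)/(413×10⁻⁹) = 4.810×10⁻¹⁹ J.
Energy delivered: (1.64 mW)(681 s) = 1.117 J.
Photons incident: 1.117 / 4.810×10⁻¹⁹ = 2.322×10¹⁸, i.e. 2.322×10¹⁸/6.022×10²³ = 3.856×10⁻⁶ mol.
Photons absorbed: 0.731 × 3.856×10⁻⁶ = 2.819×10⁻⁶ mol.
Product formed: 0.88 × 2.819×10⁻⁶ = 2.481×10⁻⁶ mol.
Rate: 2.481×10⁻⁶ / 681 s = 3.6×10⁻⁹ mol s⁻¹.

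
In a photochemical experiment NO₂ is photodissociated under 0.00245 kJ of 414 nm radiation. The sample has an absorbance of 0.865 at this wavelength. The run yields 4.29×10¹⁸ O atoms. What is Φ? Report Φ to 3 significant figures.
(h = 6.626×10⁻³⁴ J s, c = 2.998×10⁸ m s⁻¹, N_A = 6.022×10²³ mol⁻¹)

Φ = 0.973

Product: 4.29×10¹⁸ / 6.022×10²³ = 7.124×10⁻⁶ mol.
Photon energy at 414 nm: hc/λ = (6.626×10⁻³⁴)(2.998×10⁸)/(414×10⁻⁹) = 4.798×10⁻¹⁹ J.
Incident energy: 0.00245 kJ = 2.45 J.
Photons incident: 2.45 / 4.798×10⁻¹⁹ = 5.106×10¹⁸, i.e. 5.106×10¹⁸/6.022×10²³ = 8.479×10⁻⁶ mol.
Fraction absorbed: 1 − 10^(−0.865) = 0.8635.
Photons absorbed: 0.8635 × 8.479×10⁻⁶ = 7.322×10⁻⁶ mol.
Φ = 7.124×10⁻⁶ mol / 7.322×10⁻⁶ mol photons = 0.973.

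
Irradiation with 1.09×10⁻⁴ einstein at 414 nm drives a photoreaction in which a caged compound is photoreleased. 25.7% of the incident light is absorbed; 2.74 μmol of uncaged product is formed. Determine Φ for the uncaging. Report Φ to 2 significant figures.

Product: 2.74 μmol = 2.74×10⁻⁶ mol.
Photons absorbed: 0.257 × 1.09×10⁻⁴ = 2.801×10⁻⁵ mol.
Φ = 2.74×10⁻⁶ mol / 2.801×10⁻⁵ mol photons = 0.098.

Φ = 0.098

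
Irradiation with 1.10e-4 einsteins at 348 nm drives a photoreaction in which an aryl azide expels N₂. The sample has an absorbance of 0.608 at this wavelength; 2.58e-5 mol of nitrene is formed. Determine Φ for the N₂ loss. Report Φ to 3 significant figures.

Φ = 0.311

Fraction absorbed: 1 − 10^(−0.608) = 0.7534.
Photons absorbed: 0.7534 × 1.10e-4 = 8.287e-5 mol.
Φ = 2.58e-5 mol / 8.287e-5 mol photons = 0.311.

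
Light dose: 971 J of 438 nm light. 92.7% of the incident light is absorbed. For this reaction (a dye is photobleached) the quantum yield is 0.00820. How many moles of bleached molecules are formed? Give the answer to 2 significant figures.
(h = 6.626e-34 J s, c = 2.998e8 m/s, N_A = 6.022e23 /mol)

2.7e-5 mol

Photon energy at 438 nm: hc/λ = (6.626e-34)(2.998e8)/(438e-9) = 4.535e-19 J.
Photons incident: 971 / 4.535e-19 = 2.141e21, i.e. 2.141e21/6.022e23 = 0.003555 mol.
Photons absorbed: 0.927 × 0.003555 = 0.003295 mol.
Product: Φ × n_abs = 0.00820 × 0.003295 = 2.702e-5 mol.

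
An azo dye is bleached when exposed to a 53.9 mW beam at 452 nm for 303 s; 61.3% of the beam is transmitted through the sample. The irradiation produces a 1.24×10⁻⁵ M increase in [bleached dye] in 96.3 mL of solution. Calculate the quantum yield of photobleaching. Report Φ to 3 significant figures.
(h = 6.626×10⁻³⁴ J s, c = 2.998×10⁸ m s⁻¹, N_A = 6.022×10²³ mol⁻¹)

Product: (1.24×10⁻⁵ M)(0.0963 L) = 1.194×10⁻⁶ mol.
Photon energy at 452 nm: hc/λ = (6.626×10⁻³⁴)(2.998×10⁸)/(452×10⁻⁹) = 4.395×10⁻¹⁹ J.
Energy delivered: (53.9 mW)(303 s) = 16.33 J.
Photons incident: 16.33 / 4.395×10⁻¹⁹ = 3.716×10¹⁹, i.e. 3.716×10¹⁹/6.022×10²³ = 6.171×10⁻⁵ mol.
Fraction absorbed: 1 − 61.3/100 = 0.3870.
Photons absorbed: 0.3870 × 6.171×10⁻⁵ = 2.388×10⁻⁵ mol.
Φ = 1.194×10⁻⁶ mol / 2.388×10⁻⁵ mol photons = 0.0500.

Φ = 0.0500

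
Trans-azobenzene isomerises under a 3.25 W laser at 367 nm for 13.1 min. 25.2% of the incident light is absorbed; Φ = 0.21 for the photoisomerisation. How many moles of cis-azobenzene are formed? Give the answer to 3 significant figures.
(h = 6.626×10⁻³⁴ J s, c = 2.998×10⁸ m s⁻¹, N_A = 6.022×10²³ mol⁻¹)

4.15×10⁻⁴ mol

Photon energy at 367 nm: hc/λ = (6.626×10⁻³⁴)(2.998×10⁸)/(367×10⁻⁹) = 5.413×10⁻¹⁹ J.
Energy delivered: (3.25 W)(786 s) = 2555 J.
Photons incident: 2555 / 5.413×10⁻¹⁹ = 4.720×10²¹, i.e. 4.720×10²¹/6.022×10²³ = 0.007838 mol.
Photons absorbed: 0.252 × 0.007838 = 0.001975 mol.
Product: Φ × n_abs = 0.21 × 0.001975 = 4.148×10⁻⁴ mol.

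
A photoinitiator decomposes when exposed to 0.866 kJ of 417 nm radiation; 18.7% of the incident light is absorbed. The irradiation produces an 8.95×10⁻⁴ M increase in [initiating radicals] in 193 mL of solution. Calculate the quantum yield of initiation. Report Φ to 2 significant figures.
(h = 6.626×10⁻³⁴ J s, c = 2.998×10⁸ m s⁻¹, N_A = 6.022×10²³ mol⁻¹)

Product: (8.95×10⁻⁴ M)(0.193 L) = 1.727×10⁻⁴ mol.
Photon energy at 417 nm: hc/λ = (6.626×10⁻³⁴)(2.998×10⁸)/(417×10⁻⁹) = 4.764×10⁻¹⁹ J.
Incident energy: 0.866 kJ = 866 J.
Photons incident: 866 / 4.764×10⁻¹⁹ = 1.818×10²¹, i.e. 1.818×10²¹/6.022×10²³ = 0.003019 mol.
Photons absorbed: 0.187 × 0.003019 = 5.646×10⁻⁴ mol.
Φ = 1.727×10⁻⁴ mol / 5.646×10⁻⁴ mol photons = 0.31.

Φ = 0.31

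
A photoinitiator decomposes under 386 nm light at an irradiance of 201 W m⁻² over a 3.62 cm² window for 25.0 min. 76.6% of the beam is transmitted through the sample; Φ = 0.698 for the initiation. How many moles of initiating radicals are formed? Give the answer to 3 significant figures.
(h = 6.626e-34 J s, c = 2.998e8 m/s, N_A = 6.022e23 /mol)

5.75e-5 mol

Photon energy at 386 nm: hc/λ = (6.626e-34)(2.998e8)/(386e-9) = 5.146e-19 J.
Energy delivered: (201 W m⁻²)(3.62e-4 m²)(1500 s) = 109.1 J.
Photons incident: 109.1 / 5.146e-19 = 2.120e20, i.e. 2.120e20/6.022e23 = 3.520e-4 mol.
Fraction absorbed: 1 − 76.6/100 = 0.2340.
Photons absorbed: 0.2340 × 3.520e-4 = 8.237e-5 mol.
Product: Φ × n_abs = 0.698 × 8.237e-5 = 5.749e-5 mol.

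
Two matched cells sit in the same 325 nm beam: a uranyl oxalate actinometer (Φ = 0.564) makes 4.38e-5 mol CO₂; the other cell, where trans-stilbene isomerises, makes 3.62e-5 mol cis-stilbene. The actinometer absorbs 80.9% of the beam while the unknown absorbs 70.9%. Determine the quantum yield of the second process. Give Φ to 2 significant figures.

Photons absorbed by the actinometer: 4.38e-5 / 0.564 = 7.766e-5 mol.
Incident flux: 7.766e-5 / 0.809 = 9.600e-5 einstein.
Absorbed by unknown: 0.709 × 9.600e-5 = 6.806e-5 mol.
Φ(unknown) = 3.62e-5 / 6.806e-5 = 0.53.

Φ = 0.53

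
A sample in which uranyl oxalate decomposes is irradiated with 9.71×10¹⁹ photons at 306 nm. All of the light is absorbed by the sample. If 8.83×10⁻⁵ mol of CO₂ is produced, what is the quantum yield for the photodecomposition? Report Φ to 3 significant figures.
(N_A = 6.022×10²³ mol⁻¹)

Moles of photons: 9.71×10¹⁹ / 6.022×10²³ = 1.612×10⁻⁴ mol.
Φ = 8.83×10⁻⁵ mol / 1.612×10⁻⁴ mol photons = 0.548.

Φ = 0.548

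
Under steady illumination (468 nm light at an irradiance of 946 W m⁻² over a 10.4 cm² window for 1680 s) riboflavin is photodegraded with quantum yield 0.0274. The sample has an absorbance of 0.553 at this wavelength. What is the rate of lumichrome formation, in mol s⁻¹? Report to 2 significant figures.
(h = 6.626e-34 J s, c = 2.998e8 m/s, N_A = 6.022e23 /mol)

7.6e-8 mol s⁻¹

Photon energy at 468 nm: hc/λ = (6.626e-34)(2.998e8)/(468e-9) = 4.245e-19 J.
Energy delivered: (946 W m⁻²)(10.4e-4 m²)(1680 s) = 1653 J.
Photons incident: 1653 / 4.245e-19 = 3.894e21, i.e. 3.894e21/6.022e23 = 0.006466 mol.
Fraction absorbed: 1 − 10^(−0.553) = 0.7201.
Photons absorbed: 0.7201 × 0.006466 = 0.004656 mol.
Product formed: 0.0274 × 0.004656 = 1.276e-4 mol.
Rate: 1.276e-4 / 1680 s = 7.6e-8 mol s⁻¹.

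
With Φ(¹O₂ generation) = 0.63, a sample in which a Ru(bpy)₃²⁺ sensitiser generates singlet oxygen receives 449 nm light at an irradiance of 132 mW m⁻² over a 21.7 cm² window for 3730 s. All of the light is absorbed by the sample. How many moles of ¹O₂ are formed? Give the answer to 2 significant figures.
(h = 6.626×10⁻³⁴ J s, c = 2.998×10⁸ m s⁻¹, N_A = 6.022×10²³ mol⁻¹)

2.5×10⁻⁶ mol

Photon energy at 449 nm: hc/λ = (6.626×10⁻³⁴)(2.998×10⁸)/(449×10⁻⁹) = 4.424×10⁻¹⁹ J.
Energy delivered: (132 mW m⁻²)(21.7×10⁻⁴ m²)(3730 s) = 1.068 J.
Photons incident: 1.068 / 4.424×10⁻¹⁹ = 2.414×10¹⁸, i.e. 2.414×10¹⁸/6.022×10²³ = 4.009×10⁻⁶ mol.
Product: Φ × n_abs = 0.63 × 4.009×10⁻⁶ = 2.526×10⁻⁶ mol.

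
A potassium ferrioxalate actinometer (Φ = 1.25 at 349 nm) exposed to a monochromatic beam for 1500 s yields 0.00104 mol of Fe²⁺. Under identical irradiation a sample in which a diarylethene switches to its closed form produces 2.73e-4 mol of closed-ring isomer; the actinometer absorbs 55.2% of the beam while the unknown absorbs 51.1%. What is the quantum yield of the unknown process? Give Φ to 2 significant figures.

Φ = 0.35

Photons absorbed by the actinometer: 0.00104 / 1.25 = 8.320e-4 mol.
Incident flux: 8.320e-4 / 0.552 = 0.001507 einstein.
Absorbed by unknown: 0.511 × 0.001507 = 7.701e-4 mol.
Φ(unknown) = 2.73e-4 / 7.701e-4 = 0.35.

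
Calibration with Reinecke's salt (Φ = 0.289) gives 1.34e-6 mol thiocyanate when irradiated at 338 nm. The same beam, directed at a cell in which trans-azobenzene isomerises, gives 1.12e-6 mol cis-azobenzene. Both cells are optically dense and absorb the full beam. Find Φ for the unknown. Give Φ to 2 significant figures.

Photons absorbed by the actinometer: 1.34e-6 / 0.289 = 4.637e-6 mol.
Φ(unknown) = 1.12e-6 / 4.637e-6 = 0.24.

Φ = 0.24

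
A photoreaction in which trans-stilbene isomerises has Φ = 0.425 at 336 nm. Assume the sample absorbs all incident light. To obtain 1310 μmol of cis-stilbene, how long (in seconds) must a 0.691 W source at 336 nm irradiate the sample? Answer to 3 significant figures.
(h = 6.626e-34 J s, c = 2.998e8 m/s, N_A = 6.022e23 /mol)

t ≈ 1590 s

Product: 1310 μmol = 0.00131 mol.
Photons that must be absorbed: 0.00131 / 0.425 = 0.003082 mol.
Photon energy: hc/λ = 5.912e-19 J; per mole, 3.560e5 J mol⁻¹.
Energy required: 0.003082 × 3.560e5 = 1097 J.
Time: 1097 J / 0.691 W = 1590 s.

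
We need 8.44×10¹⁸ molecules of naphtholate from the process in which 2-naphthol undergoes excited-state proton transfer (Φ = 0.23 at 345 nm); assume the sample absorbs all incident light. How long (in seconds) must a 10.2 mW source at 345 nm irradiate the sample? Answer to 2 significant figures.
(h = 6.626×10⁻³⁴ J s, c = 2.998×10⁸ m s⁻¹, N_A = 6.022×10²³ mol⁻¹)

t ≈ 2100 s

Product: 8.44×10¹⁸ / 6.022×10²³ = 1.402×10⁻⁵ mol.
Photons that must be absorbed: 1.402×10⁻⁵ / 0.23 = 6.096×10⁻⁵ mol.
Photon energy: hc/λ = 5.758×10⁻¹⁹ J; per mole, 3.467×10⁵ J mol⁻¹.
Energy required: 6.096×10⁻⁵ × 3.467×10⁵ = 21.13 J.
Time: 21.13 J / 0.0102 W = 2100 s.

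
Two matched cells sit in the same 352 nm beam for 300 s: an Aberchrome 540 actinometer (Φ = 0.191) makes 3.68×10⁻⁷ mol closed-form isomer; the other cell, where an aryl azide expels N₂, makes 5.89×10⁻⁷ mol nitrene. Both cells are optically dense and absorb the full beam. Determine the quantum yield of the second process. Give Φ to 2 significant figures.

Φ = 0.31

Photons absorbed by the actinometer: 3.68×10⁻⁷ / 0.191 = 1.927×10⁻⁶ mol.
Φ(unknown) = 5.89×10⁻⁷ / 1.927×10⁻⁶ = 0.31.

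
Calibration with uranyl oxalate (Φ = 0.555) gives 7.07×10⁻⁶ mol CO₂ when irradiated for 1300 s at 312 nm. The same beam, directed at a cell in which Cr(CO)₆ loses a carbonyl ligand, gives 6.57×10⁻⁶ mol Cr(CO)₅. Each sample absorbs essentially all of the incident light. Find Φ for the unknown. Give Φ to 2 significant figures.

Photons absorbed by the actinometer: 7.07×10⁻⁶ / 0.555 = 1.274×10⁻⁵ mol.
Φ(unknown) = 6.57×10⁻⁶ / 1.274×10⁻⁵ = 0.52.

Φ = 0.52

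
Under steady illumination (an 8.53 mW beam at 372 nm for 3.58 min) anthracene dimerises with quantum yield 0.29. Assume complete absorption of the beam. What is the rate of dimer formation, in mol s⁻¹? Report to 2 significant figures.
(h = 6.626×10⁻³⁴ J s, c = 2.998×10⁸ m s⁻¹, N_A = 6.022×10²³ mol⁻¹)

7.7×10⁻⁹ mol s⁻¹

Photon energy at 372 nm: hc/λ = (6.626×10⁻³⁴)(2.998×10⁸)/(372×10⁻⁹) = 5.340×10⁻¹⁹ J.
Energy delivered: (8.53 mW)(214.8 s) = 1.832 J.
Photons incident: 1.832 / 5.340×10⁻¹⁹ = 3.431×10¹⁸, i.e. 3.431×10¹⁸/6.022×10²³ = 5.697×10⁻⁶ mol.
Product formed: 0.29 × 5.697×10⁻⁶ = 1.652×10⁻⁶ mol.
Rate: 1.652×10⁻⁶ / 214.8 s = 7.7×10⁻⁹ mol s⁻¹.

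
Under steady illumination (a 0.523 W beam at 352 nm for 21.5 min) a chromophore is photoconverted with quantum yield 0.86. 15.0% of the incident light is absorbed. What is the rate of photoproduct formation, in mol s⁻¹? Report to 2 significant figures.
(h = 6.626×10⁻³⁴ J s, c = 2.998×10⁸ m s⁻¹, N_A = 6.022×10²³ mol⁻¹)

Photon energy at 352 nm: hc/λ = (6.626×10⁻³⁴)(2.998×10⁸)/(352×10⁻⁹) = 5.643×10⁻¹⁹ J.
Energy delivered: (0.523 W)(1290 s) = 674.7 J.
Photons incident: 674.7 / 5.643×10⁻¹⁹ = 1.196×10²¹, i.e. 1.196×10²¹/6.022×10²³ = 0.001986 mol.
Photons absorbed: 0.150 × 0.001986 = 2.979×10⁻⁴ mol.
Product formed: 0.86 × 2.979×10⁻⁴ = 2.562×10⁻⁴ mol.
Rate: 2.562×10⁻⁴ / 1290 s = 2.0×10⁻⁷ mol s⁻¹.

2.0×10⁻⁷ mol s⁻¹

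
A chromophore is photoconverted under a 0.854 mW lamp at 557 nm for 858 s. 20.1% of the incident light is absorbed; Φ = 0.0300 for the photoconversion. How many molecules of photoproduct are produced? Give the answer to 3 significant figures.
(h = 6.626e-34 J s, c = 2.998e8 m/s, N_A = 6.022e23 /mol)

Photon energy at 557 nm: hc/λ = (6.626e-34)(2.998e8)/(557e-9) = 3.566e-19 J.
Energy delivered: (0.854 mW)(858 s) = 0.7327 J.
Photons incident: 0.7327 / 3.566e-19 = 2.055e18, i.e. 2.055e18/6.022e23 = 3.412e-6 mol.
Photons absorbed: 0.201 × 3.412e-6 = 6.858e-7 mol.
Product: Φ × n_abs = 0.0300 × 6.858e-7 = 2.057e-8 mol.
As a count: 2.057e-8 × 6.022e23 = 1.24e16.

1.24e16 molecules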